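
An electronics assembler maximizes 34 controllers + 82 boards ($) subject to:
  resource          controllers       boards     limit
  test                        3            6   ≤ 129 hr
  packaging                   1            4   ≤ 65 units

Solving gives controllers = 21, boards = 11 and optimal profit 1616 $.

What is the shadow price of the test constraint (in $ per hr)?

Both test and packaging are binding at x*.
From A_Bᵀ y = c: 3·y_test + 1·y_packaging = 34; 6·y_test + 4·y_packaging = 82.
→ y_test = 9 and y_packaging = 7.
Shadow price of test = 9.

9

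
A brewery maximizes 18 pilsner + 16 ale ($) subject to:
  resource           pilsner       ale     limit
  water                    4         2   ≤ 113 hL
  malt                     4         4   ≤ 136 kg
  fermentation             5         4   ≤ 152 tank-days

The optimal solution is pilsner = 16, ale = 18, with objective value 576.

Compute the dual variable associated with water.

At the optimum: water uses 100 of 113 (slack = 13); malt uses 136 of 136 (binding); fermentation uses 152 of 152 (binding).
Since water is not tight, its dual is 0.
The binding rows give the dual system: 4·y_malt + 5·y_fermentation = 18 and 4·y_malt + 4·y_fermentation = 16.
This yields shadow prices y_malt = 2, y_fermentation = 2.
Shadow price of water = 0.

0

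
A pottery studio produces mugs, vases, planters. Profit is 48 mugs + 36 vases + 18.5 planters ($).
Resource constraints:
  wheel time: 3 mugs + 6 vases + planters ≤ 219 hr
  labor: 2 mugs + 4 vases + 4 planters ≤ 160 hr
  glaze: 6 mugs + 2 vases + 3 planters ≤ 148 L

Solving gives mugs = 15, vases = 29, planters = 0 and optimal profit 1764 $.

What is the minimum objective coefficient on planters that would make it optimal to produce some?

Check each constraint at x*: wheel time 219/219 (tight); labor 146/160 (slack 14); glaze 148/148 (tight).
Since labor is not tight, its dual is 0.
The binding rows give the dual system: 3·y_wheel time + 6·y_glaze = 48 and 6·y_wheel time + 2·y_glaze = 36.
This yields shadow prices y_wheel time = 4, y_glaze = 6.
planters enters the basis when its profit ≥ yᵀa₃ = 4·1 + 6·3 = 22.

22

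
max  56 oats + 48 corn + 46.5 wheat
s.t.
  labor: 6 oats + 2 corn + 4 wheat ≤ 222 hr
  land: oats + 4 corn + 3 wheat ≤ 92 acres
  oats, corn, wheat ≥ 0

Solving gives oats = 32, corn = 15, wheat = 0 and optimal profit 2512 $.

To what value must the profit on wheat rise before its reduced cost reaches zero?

56

Check each constraint at x*: labor 222/222 (tight); land 92/92 (tight).
Dual feasibility on the basic columns requires 6·y_labor + 1·y_land = 56, 2·y_labor + 4·y_land = 48.
This yields shadow prices y_labor = 8, y_land = 8.
wheat enters the basis when its profit ≥ yᵀa₃ = 8·4 + 8·3 = 56.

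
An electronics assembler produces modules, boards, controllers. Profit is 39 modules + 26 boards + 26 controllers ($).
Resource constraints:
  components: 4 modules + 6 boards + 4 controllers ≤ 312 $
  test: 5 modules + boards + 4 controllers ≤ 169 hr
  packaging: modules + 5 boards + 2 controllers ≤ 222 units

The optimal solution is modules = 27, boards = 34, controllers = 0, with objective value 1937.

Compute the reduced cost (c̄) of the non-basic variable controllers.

-8

Binding: components and test. Non-binding: packaging (25 unused).
Slack constraints have shadow price 0 (complementary slackness).
Dual feasibility on the basic columns requires 4·y_components + 5·y_test = 39, 6·y_components + 1·y_test = 26.
Solving: y_components = 3.5, y_test = 5.
Reduced cost of controllers: c₃ − yᵀa₃ = 26 − (3.5·4 + 5·4) = 26 − 34 = -8.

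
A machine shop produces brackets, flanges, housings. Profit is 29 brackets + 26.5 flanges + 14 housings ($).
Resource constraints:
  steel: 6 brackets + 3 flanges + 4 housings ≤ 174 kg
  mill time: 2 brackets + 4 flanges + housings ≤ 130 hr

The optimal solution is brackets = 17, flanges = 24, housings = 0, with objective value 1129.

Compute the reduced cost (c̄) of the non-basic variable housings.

At the optimum: steel uses 174 of 174 (binding); mill time uses 130 of 130 (binding).
Dual feasibility on the basic columns requires 6·y_steel + 2·y_mill time = 29, 3·y_steel + 4·y_mill time = 26.5.
→ y_steel = 3.5 and y_mill time = 4.
Reduced cost of housings: c₃ − yᵀa₃ = 14 − (3.5·4 + 4·1) = 14 − 18 = -4.

-4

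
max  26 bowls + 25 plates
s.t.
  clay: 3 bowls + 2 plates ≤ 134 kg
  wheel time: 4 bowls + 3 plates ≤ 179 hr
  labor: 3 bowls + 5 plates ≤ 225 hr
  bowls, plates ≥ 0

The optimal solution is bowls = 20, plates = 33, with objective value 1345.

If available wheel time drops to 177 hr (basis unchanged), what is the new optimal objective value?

1335

Check each constraint at x*: clay 126/134 (slack 8); wheel time 179/179 (tight); labor 225/225 (tight).
Since clay is not tight, its dual is 0.
The binding rows give the dual system: 4·y_wheel time + 3·y_labor = 26 and 3·y_wheel time + 5·y_labor = 25.
Solving: y_wheel time = 5, y_labor = 2.
Δz = y_wheel time·Δb = 5 × (-2) = -10, so new z* = 1345 − 10 = 1335.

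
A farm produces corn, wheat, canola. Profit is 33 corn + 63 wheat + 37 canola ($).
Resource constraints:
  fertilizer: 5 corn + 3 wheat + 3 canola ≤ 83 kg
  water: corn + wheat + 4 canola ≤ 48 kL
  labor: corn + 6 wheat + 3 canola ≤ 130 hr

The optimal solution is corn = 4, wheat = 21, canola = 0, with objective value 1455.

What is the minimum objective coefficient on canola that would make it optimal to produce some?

Binding: fertilizer and labor. Non-binding: water (23 unused).
Slack constraints have shadow price 0 (complementary slackness).
From A_Bᵀ y = c: 5·y_fertilizer + 1·y_labor = 33; 3·y_fertilizer + 6·y_labor = 63.
→ y_fertilizer = 5 and y_labor = 8.
canola enters the basis when its profit ≥ yᵀa₃ = 5·3 + 8·3 = 39.

39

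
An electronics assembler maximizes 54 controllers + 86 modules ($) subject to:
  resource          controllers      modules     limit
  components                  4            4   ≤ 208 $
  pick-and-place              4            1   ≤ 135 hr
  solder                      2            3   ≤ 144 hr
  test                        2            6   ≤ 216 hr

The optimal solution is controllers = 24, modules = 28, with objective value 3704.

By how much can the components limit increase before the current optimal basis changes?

Binding constraints: components, test. The basis is B = [[4,4],[2,6]] with det 16.
Per unit increase in components, x* moves by d = (0.375, -0.125).
The basis stays optimal until pick-and-place becomes binding; allowable increase = 8 $.

8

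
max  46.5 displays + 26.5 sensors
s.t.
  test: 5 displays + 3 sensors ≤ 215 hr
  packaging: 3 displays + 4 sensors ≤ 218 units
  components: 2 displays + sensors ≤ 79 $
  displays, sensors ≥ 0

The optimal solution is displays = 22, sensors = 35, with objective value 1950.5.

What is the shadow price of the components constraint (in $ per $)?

7

At the optimum: test uses 215 of 215 (binding); packaging uses 206 of 218 (slack = 12); components uses 79 of 79 (binding).
By complementary slackness, y = 0 for the non-binding constraint.
Dual feasibility on the basic columns requires 5·y_test + 2·y_components = 46.5, 3·y_test + 1·y_components = 26.5.
→ y_test = 6.5 and y_components = 7.
Shadow price of components = 7.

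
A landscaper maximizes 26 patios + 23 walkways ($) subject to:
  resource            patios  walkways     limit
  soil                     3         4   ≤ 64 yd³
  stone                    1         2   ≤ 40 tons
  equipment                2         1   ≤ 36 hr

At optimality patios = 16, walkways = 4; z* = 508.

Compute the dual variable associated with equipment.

Binding: soil and equipment. Non-binding: stone (16 unused).
Since stone is not tight, its dual is 0.
Dual feasibility on the basic columns requires 3·y_soil + 2·y_equipment = 26, 4·y_soil + 1·y_equipment = 23.
This yields shadow prices y_soil = 4, y_equipment = 7.
Shadow price of equipment = 7.

7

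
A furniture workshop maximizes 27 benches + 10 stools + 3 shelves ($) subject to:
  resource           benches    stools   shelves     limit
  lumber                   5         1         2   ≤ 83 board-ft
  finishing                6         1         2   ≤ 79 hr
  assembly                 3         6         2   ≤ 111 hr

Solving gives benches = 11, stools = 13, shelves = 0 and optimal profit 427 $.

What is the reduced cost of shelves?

Binding: finishing and assembly. Non-binding: lumber (15 unused).
Since lumber is not tight, its dual is 0.
Dual feasibility on the basic columns requires 6·y_finishing + 3·y_assembly = 27, 1·y_finishing + 6·y_assembly = 10.
→ y_finishing = 4 and y_assembly = 1.
Reduced cost of shelves: c₃ − yᵀa₃ = 3 − (4·2 + 1·2) = 3 − 10 = -7.

-7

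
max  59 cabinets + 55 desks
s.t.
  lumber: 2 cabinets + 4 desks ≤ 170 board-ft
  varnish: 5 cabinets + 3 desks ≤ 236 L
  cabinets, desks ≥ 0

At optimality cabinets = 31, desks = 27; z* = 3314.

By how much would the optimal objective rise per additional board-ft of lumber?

Both lumber and varnish are binding at x*.
The binding rows give the dual system: 2·y_lumber + 5·y_varnish = 59 and 4·y_lumber + 3·y_varnish = 55.
This yields shadow prices y_lumber = 7, y_varnish = 9.
Shadow price of lumber = 7.

7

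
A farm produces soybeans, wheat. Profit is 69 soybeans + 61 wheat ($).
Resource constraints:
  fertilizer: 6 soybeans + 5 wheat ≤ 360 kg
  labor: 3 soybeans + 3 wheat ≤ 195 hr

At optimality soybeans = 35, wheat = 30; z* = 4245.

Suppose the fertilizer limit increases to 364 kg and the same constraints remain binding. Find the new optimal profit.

4277

At the optimum: fertilizer uses 360 of 360 (binding); labor uses 195 of 195 (binding).
From A_Bᵀ y = c: 6·y_fertilizer + 3·y_labor = 69; 5·y_fertilizer + 3·y_labor = 61.
→ y_fertilizer = 8 and y_labor = 7.
Δz = y_fertilizer·Δb = 8 × (4) = 32, so new z* = 4245 + 32 = 4277.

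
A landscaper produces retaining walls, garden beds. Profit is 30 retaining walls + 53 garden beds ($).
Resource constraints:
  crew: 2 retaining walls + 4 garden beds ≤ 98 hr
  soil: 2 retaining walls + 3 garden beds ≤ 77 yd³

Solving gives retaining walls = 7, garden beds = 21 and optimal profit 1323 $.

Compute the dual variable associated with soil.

Both crew and soil are binding at x*.
From A_Bᵀ y = c: 2·y_crew + 2·y_soil = 30; 4·y_crew + 3·y_soil = 53.
This yields shadow prices y_crew = 8, y_soil = 7.
Shadow price of soil = 7.

7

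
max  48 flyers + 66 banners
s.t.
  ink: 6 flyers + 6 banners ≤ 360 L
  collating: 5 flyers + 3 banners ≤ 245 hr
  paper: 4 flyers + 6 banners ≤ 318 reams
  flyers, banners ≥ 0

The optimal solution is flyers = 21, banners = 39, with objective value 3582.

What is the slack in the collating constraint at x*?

23

collating used = 5·21 + 3·39 = 222; slack = 245 − 222 = 23.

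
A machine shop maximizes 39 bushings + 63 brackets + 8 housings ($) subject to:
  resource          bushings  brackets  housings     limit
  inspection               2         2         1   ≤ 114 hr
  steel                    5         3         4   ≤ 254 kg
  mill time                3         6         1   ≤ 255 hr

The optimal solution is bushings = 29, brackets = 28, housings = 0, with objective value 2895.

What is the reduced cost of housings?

Check each constraint at x*: inspection 114/114 (tight); steel 229/254 (slack 25); mill time 255/255 (tight).
Since steel is not tight, its dual is 0.
The binding rows give the dual system: 2·y_inspection + 3·y_mill time = 39 and 2·y_inspection + 6·y_mill time = 63.
Solving: y_inspection = 7.5, y_mill time = 8.
Reduced cost of housings: c₃ − yᵀa₃ = 8 − (7.5·1 + 8·1) = 8 − 15.5 = -7.5.

-7.5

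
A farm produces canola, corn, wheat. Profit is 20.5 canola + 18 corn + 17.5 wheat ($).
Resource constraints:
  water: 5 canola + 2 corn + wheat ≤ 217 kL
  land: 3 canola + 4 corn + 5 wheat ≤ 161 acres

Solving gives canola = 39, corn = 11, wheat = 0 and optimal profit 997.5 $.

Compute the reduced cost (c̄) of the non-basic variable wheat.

Check each constraint at x*: water 217/217 (tight); land 161/161 (tight).
The binding rows give the dual system: 5·y_water + 3·y_land = 20.5 and 2·y_water + 4·y_land = 18.
Solving: y_water = 2, y_land = 3.5.
Reduced cost of wheat: c₃ − yᵀa₃ = 17.5 − (2·1 + 3.5·5) = 17.5 − 19.5 = -2.

-2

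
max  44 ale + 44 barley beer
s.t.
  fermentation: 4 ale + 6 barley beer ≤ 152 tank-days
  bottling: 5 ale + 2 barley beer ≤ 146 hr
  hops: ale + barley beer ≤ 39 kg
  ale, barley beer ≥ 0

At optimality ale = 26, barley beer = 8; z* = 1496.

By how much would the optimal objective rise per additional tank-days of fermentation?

Binding: fermentation and bottling. Non-binding: hops (5 unused).
Slack constraints have shadow price 0 (complementary slackness).
Dual feasibility on the basic columns requires 4·y_fermentation + 5·y_bottling = 44, 6·y_fermentation + 2·y_bottling = 44.
→ y_fermentation = 6 and y_bottling = 4.
Shadow price of fermentation = 6.

6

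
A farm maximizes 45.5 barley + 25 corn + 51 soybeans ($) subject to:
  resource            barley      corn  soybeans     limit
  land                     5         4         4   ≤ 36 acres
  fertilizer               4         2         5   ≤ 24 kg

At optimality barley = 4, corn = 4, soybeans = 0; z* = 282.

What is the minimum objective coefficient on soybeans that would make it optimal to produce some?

53.5

Check each constraint at x*: land 36/36 (tight); fertilizer 24/24 (tight).
From A_Bᵀ y = c: 5·y_land + 4·y_fertilizer = 45.5; 4·y_land + 2·y_fertilizer = 25.
Solving: y_land = 1.5, y_fertilizer = 9.5.
soybeans enters the basis when its profit ≥ yᵀa₃ = 1.5·4 + 9.5·5 = 53.5.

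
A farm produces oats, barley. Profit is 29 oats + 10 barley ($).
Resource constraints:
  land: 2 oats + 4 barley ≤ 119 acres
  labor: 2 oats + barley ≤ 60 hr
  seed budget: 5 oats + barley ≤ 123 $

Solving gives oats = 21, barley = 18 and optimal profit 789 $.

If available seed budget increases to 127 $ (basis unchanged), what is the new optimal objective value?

801

At the optimum: land uses 114 of 119 (slack = 5); labor uses 60 of 60 (binding); seed budget uses 123 of 123 (binding).
Slack constraints have shadow price 0 (complementary slackness).
From A_Bᵀ y = c: 2·y_labor + 5·y_seed budget = 29; 1·y_labor + 1·y_seed budget = 10.
Solving: y_labor = 7, y_seed budget = 3.
Δz = y_seed budget·Δb = 3 × (4) = 12, so new z* = 789 + 12 = 801.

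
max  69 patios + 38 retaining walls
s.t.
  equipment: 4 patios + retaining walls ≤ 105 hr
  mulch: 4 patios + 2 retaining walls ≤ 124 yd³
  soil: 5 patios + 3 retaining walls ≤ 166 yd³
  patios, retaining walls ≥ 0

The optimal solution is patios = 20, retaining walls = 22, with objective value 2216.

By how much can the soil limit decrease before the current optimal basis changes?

Binding constraints: mulch, soil. The basis is B = [[4,2],[5,3]] with det 2.
Per unit decrease in soil, x* moves by d = (1, -2).
The basis stays optimal until equipment becomes binding; allowable decrease = 1.5 yd³.

1.5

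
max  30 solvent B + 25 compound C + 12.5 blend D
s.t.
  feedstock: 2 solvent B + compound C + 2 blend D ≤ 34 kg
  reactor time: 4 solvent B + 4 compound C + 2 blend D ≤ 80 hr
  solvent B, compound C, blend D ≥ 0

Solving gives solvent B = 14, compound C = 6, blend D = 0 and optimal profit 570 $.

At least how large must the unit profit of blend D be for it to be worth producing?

At the optimum: feedstock uses 34 of 34 (binding); reactor time uses 80 of 80 (binding).
From A_Bᵀ y = c: 2·y_feedstock + 4·y_reactor time = 30; 1·y_feedstock + 4·y_reactor time = 25.
Solving: y_feedstock = 5, y_reactor time = 5.
blend D enters the basis when its profit ≥ yᵀa₃ = 5·2 + 5·2 = 20.

20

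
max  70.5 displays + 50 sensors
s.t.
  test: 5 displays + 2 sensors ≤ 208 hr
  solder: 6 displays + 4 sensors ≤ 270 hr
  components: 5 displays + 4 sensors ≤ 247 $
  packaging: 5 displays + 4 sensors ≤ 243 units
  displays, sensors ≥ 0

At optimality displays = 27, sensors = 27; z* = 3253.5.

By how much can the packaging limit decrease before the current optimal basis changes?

9.5

Binding constraints: solder, packaging. The basis is B = [[6,4],[5,4]] with det 4.
Per unit decrease in packaging, x* moves by d = (1, -1.5).
The basis stays optimal until test becomes binding; allowable decrease = 9.5 units.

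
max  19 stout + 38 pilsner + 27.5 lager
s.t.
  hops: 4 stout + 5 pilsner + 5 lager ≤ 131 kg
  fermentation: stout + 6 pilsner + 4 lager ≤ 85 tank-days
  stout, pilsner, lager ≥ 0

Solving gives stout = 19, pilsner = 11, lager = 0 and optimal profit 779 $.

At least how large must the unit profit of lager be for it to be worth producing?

Check each constraint at x*: hops 131/131 (tight); fermentation 85/85 (tight).
Dual feasibility on the basic columns requires 4·y_hops + 1·y_fermentation = 19, 5·y_hops + 6·y_fermentation = 38.
This yields shadow prices y_hops = 4, y_fermentation = 3.
lager enters the basis when its profit ≥ yᵀa₃ = 4·5 + 3·4 = 32.

32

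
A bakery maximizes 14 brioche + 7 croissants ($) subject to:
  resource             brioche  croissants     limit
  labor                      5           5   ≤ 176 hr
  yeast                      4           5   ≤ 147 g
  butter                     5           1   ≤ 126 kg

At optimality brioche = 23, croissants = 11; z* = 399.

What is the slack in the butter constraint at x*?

0

butter used = 5·23 + 1·11 = 126; slack = 126 − 126 = 0.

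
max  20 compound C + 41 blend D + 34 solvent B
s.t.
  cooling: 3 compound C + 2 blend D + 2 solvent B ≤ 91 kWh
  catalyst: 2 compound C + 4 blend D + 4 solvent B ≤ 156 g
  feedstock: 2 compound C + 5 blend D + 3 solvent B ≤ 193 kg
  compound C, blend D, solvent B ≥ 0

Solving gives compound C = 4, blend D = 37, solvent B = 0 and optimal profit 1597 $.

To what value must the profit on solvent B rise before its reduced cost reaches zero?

39

At the optimum: cooling uses 86 of 91 (slack = 5); catalyst uses 156 of 156 (binding); feedstock uses 193 of 193 (binding).
Since cooling is not tight, its dual is 0.
From A_Bᵀ y = c: 2·y_catalyst + 2·y_feedstock = 20; 4·y_catalyst + 5·y_feedstock = 41.
Solving: y_catalyst = 9, y_feedstock = 1.
solvent B enters the basis when its profit ≥ yᵀa₃ = 9·4 + 1·3 = 39.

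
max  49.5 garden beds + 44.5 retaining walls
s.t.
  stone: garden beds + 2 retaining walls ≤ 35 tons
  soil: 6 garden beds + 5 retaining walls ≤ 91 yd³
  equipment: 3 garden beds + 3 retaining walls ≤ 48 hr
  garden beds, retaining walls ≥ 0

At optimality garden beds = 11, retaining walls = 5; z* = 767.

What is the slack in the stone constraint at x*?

14

stone used = 1·11 + 2·5 = 21; slack = 35 − 21 = 14.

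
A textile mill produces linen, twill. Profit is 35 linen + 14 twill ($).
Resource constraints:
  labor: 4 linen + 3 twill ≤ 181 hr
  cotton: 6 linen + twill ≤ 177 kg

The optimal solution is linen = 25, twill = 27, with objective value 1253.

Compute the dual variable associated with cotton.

3.5

Check each constraint at x*: labor 181/181 (tight); cotton 177/177 (tight).
Dual feasibility on the basic columns requires 4·y_labor + 6·y_cotton = 35, 3·y_labor + 1·y_cotton = 14.
This yields shadow prices y_labor = 3.5, y_cotton = 3.5.
Shadow price of cotton = 3.5.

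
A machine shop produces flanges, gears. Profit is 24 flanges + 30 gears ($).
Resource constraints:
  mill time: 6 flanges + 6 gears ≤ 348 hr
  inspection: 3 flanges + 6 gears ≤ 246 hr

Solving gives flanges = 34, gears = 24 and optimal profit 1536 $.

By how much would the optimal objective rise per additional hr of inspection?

2

Both mill time and inspection are binding at x*.
Dual feasibility on the basic columns requires 6·y_mill time + 3·y_inspection = 24, 6·y_mill time + 6·y_inspection = 30.
This yields shadow prices y_mill time = 3, y_inspection = 2.
Shadow price of inspection = 2.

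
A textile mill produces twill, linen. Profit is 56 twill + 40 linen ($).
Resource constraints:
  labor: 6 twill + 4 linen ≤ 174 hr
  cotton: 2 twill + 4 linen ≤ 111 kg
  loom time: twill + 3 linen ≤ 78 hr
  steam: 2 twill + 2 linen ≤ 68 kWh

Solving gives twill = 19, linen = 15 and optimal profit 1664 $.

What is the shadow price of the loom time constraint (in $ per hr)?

At the optimum: labor uses 174 of 174 (binding); cotton uses 98 of 111 (slack = 13); loom time uses 64 of 78 (slack = 14); steam uses 68 of 68 (binding).
By complementary slackness, y = 0 for the non-binding constraints.
Dual feasibility on the basic columns requires 6·y_labor + 2·y_steam = 56, 4·y_labor + 2·y_steam = 40.
Solving: y_labor = 8, y_steam = 4.
Shadow price of loom time = 0.

0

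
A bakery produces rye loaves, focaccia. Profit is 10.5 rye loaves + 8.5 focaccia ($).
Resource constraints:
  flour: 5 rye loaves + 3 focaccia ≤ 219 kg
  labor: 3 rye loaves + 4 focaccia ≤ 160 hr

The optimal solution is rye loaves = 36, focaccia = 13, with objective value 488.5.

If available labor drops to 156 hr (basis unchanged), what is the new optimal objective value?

At the optimum: flour uses 219 of 219 (binding); labor uses 160 of 160 (binding).
The binding rows give the dual system: 5·y_flour + 3·y_labor = 10.5 and 3·y_flour + 4·y_labor = 8.5.
This yields shadow prices y_flour = 1.5, y_labor = 1.
Δz = y_labor·Δb = 1 × (-4) = -4, so new z* = 488.5 − 4 = 484.5.

484.5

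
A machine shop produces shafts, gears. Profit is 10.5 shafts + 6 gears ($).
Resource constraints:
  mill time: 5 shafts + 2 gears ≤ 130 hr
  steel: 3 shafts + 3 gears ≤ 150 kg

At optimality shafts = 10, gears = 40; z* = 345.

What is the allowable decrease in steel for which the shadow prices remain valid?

Binding constraints: mill time, steel. The basis is B = [[5,2],[3,3]] with det 9.
Per unit decrease in steel, x* moves by d = (0.2222, -0.5556).
The basis stays optimal until gears reaches 0; allowable decrease = 72 kg.

72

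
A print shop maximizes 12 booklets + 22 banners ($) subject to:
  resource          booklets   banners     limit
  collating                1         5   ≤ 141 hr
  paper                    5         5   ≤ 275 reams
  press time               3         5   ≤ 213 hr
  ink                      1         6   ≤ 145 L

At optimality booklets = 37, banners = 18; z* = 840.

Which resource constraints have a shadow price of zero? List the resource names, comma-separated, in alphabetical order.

collating, press time

collating: 127/141 (slack 14)
paper: 275/275 (binding)
press time: 201/213 (slack 12)
ink: 145/145 (binding)
By complementary slackness, a constraint with positive slack has shadow price 0 → collating, press time.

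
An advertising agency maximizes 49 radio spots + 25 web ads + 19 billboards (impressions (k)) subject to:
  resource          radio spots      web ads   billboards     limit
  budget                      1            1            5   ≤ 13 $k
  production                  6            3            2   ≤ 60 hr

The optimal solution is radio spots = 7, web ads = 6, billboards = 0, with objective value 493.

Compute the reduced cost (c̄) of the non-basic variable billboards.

-2

Check each constraint at x*: budget 13/13 (tight); production 60/60 (tight).
The binding rows give the dual system: 1·y_budget + 6·y_production = 49 and 1·y_budget + 3·y_production = 25.
→ y_budget = 1 and y_production = 8.
Reduced cost of billboards: c₃ − yᵀa₃ = 19 − (1·5 + 8·2) = 19 − 21 = -2.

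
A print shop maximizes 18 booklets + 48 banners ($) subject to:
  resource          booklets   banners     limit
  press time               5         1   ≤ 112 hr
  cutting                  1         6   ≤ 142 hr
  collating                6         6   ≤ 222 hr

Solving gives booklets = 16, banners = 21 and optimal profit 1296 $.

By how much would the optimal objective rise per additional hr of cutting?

Binding: cutting and collating. Non-binding: press time (11 unused).
By complementary slackness, y = 0 for the non-binding constraint.
From A_Bᵀ y = c: 1·y_cutting + 6·y_collating = 18; 6·y_cutting + 6·y_collating = 48.
Solving: y_cutting = 6, y_collating = 2.
Shadow price of cutting = 6.

6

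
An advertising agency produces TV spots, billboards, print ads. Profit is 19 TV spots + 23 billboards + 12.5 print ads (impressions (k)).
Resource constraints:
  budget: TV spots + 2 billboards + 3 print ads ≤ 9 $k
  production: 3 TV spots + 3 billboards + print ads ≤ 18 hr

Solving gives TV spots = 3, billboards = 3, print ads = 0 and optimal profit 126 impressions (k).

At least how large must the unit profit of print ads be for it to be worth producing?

Both budget and production are binding at x*.
Dual feasibility on the basic columns requires 1·y_budget + 3·y_production = 19, 2·y_budget + 3·y_production = 23.
Solving: y_budget = 4, y_production = 5.
print ads enters the basis when its profit ≥ yᵀa₃ = 4·3 + 5·1 = 17.

17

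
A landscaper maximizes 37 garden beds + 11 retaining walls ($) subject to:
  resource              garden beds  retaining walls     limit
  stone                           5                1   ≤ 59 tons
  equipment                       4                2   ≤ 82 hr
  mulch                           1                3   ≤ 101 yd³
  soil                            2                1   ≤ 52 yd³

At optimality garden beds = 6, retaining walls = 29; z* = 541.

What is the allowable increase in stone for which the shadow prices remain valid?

Binding constraints: stone, equipment. The basis is B = [[5,1],[4,2]] with det 6.
Per unit increase in stone, x* moves by d = (0.3333, -0.6667).
The basis stays optimal until retaining walls reaches 0; allowable increase = 43.5 tons.

43.5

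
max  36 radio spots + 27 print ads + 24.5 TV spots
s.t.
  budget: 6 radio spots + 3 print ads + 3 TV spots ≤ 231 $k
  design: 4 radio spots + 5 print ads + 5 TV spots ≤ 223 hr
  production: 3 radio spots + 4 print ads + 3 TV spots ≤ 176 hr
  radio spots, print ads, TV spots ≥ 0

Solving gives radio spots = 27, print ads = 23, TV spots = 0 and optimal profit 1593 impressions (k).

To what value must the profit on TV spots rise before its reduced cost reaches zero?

Check each constraint at x*: budget 231/231 (tight); design 223/223 (tight); production 173/176 (slack 3).
Slack constraints have shadow price 0 (complementary slackness).
From A_Bᵀ y = c: 6·y_budget + 4·y_design = 36; 3·y_budget + 5·y_design = 27.
Solving: y_budget = 4, y_design = 3.
TV spots enters the basis when its profit ≥ yᵀa₃ = 4·3 + 3·5 = 27.

27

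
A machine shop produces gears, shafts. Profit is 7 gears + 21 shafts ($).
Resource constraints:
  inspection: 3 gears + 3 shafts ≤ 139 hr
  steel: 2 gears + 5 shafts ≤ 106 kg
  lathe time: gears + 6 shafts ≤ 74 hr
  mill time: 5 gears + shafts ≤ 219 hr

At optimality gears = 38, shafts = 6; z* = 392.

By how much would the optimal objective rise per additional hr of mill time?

0

Binding: steel and lathe time. Non-binding: inspection (7 unused), mill time (23 unused).
Slack constraints have shadow price 0 (complementary slackness).
The binding rows give the dual system: 2·y_steel + 1·y_lathe time = 7 and 5·y_steel + 6·y_lathe time = 21.
This yields shadow prices y_steel = 3, y_lathe time = 1.
Shadow price of mill time = 0.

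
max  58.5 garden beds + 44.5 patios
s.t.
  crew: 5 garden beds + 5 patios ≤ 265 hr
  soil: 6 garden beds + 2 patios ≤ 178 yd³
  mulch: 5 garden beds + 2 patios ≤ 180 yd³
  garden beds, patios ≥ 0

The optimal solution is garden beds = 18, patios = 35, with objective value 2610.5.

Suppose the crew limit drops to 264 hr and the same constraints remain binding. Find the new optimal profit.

Check each constraint at x*: crew 265/265 (tight); soil 178/178 (tight); mulch 160/180 (slack 20).
By complementary slackness, y = 0 for the non-binding constraint.
Dual feasibility on the basic columns requires 5·y_crew + 6·y_soil = 58.5, 5·y_crew + 2·y_soil = 44.5.
This yields shadow prices y_crew = 7.5, y_soil = 3.5.
Δz = y_crew·Δb = 7.5 × (-1) = -7.5, so new z* = 2610.5 − 7.5 = 2603.

2603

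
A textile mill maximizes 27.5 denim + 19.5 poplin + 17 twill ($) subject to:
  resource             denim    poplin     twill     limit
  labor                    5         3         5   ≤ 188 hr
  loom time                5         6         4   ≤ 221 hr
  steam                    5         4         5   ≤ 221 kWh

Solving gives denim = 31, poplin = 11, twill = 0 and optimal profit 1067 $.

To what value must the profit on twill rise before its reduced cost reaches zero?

26.5

At the optimum: labor uses 188 of 188 (binding); loom time uses 221 of 221 (binding); steam uses 199 of 221 (slack = 22).
Since steam is not tight, its dual is 0.
Dual feasibility on the basic columns requires 5·y_labor + 5·y_loom time = 27.5, 3·y_labor + 6·y_loom time = 19.5.
Solving: y_labor = 4.5, y_loom time = 1.
twill enters the basis when its profit ≥ yᵀa₃ = 4.5·5 + 1·4 = 26.5.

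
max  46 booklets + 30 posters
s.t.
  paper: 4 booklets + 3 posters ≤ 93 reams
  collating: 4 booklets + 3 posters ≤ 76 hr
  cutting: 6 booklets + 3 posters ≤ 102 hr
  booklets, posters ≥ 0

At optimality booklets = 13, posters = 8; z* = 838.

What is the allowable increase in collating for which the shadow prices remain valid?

Binding constraints: collating, cutting. The basis is B = [[4,3],[6,3]] with det -6.
Per unit increase in collating, x* moves by d = (-0.5, 1).
The basis stays optimal until paper becomes binding; allowable increase = 17 hr.

17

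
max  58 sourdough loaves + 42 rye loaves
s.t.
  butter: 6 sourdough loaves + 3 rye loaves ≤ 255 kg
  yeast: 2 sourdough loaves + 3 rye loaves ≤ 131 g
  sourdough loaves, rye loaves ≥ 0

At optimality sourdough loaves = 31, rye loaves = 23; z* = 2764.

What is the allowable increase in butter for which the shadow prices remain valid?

138

Binding constraints: butter, yeast. The basis is B = [[6,3],[2,3]] with det 12.
Per unit increase in butter, x* moves by d = (0.25, -0.1667).
The basis stays optimal until rye loaves reaches 0; allowable increase = 138 kg.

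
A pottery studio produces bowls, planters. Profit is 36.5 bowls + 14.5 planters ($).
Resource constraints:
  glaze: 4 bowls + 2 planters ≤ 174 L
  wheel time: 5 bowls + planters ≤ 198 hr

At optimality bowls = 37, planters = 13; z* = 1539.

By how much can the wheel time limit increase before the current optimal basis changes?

19.5

Binding constraints: glaze, wheel time. The basis is B = [[4,2],[5,1]] with det -6.
Per unit increase in wheel time, x* moves by d = (0.3333, -0.6667).
The basis stays optimal until planters reaches 0; allowable increase = 19.5 hr.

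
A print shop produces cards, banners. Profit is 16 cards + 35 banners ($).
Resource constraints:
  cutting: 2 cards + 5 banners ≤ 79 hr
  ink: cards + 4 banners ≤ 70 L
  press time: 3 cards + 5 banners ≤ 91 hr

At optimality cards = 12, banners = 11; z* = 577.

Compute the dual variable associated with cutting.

5

At the optimum: cutting uses 79 of 79 (binding); ink uses 56 of 70 (slack = 14); press time uses 91 of 91 (binding).
Since ink is not tight, its dual is 0.
Dual feasibility on the basic columns requires 2·y_cutting + 3·y_press time = 16, 5·y_cutting + 5·y_press time = 35.
→ y_cutting = 5 and y_press time = 2.
Shadow price of cutting = 5.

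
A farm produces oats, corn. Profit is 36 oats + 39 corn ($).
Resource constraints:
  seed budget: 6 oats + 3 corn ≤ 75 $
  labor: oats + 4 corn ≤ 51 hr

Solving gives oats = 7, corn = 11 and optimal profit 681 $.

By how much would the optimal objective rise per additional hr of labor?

6

Both seed budget and labor are binding at x*.
The binding rows give the dual system: 6·y_seed budget + 1·y_labor = 36 and 3·y_seed budget + 4·y_labor = 39.
→ y_seed budget = 5 and y_labor = 6.
Shadow price of labor = 6.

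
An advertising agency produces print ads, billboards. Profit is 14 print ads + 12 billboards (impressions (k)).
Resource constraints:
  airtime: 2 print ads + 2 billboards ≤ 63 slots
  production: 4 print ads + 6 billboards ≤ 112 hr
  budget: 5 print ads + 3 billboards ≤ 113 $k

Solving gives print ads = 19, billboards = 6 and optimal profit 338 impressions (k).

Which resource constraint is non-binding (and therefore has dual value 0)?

airtime

airtime: 50/63 (slack 13)
production: 112/112 (binding)
budget: 113/113 (binding)
By complementary slackness, a constraint with positive slack has shadow price 0 → airtime.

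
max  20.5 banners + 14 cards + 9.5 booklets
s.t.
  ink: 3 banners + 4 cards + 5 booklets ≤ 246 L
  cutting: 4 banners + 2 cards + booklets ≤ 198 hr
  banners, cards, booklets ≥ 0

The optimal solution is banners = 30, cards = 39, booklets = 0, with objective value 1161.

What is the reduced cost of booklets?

-2

Both ink and cutting are binding at x*.
The binding rows give the dual system: 3·y_ink + 4·y_cutting = 20.5 and 4·y_ink + 2·y_cutting = 14.
This yields shadow prices y_ink = 1.5, y_cutting = 4.
Reduced cost of booklets: c₃ − yᵀa₃ = 9.5 − (1.5·5 + 4·1) = 9.5 − 11.5 = -2.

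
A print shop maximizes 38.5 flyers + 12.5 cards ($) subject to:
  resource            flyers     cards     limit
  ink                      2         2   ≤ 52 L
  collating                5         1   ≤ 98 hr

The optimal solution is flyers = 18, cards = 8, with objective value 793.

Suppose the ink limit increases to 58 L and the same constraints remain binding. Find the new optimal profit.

811

Both ink and collating are binding at x*.
Dual feasibility on the basic columns requires 2·y_ink + 5·y_collating = 38.5, 2·y_ink + 1·y_collating = 12.5.
This yields shadow prices y_ink = 3, y_collating = 6.5.
Δz = y_ink·Δb = 3 × (6) = 18, so new z* = 793 + 18 = 811.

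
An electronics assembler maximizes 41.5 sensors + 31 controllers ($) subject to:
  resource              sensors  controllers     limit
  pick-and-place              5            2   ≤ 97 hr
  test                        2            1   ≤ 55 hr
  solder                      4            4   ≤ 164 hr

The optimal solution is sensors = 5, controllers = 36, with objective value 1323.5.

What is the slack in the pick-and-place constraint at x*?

0

pick-and-place used = 5·5 + 2·36 = 97; slack = 97 − 97 = 0.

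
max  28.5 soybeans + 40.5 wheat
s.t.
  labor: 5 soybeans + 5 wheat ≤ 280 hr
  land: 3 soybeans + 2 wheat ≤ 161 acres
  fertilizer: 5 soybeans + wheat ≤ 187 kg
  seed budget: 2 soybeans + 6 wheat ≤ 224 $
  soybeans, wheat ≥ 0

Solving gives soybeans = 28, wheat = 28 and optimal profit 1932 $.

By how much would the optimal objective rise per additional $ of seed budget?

Check each constraint at x*: labor 280/280 (tight); land 140/161 (slack 21); fertilizer 168/187 (slack 19); seed budget 224/224 (tight).
Slack constraints have shadow price 0 (complementary slackness).
The binding rows give the dual system: 5·y_labor + 2·y_seed budget = 28.5 and 5·y_labor + 6·y_seed budget = 40.5.
Solving: y_labor = 4.5, y_seed budget = 3.
Shadow price of seed budget = 3.

3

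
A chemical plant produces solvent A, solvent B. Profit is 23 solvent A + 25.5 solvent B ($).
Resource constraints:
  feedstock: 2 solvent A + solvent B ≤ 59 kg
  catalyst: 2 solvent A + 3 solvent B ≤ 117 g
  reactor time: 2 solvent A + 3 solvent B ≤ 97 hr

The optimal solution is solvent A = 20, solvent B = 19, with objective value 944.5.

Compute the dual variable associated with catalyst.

0

Binding: feedstock and reactor time. Non-binding: catalyst (20 unused).
Since catalyst is not tight, its dual is 0.
Dual feasibility on the basic columns requires 2·y_feedstock + 2·y_reactor time = 23, 1·y_feedstock + 3·y_reactor time = 25.5.
This yields shadow prices y_feedstock = 4.5, y_reactor time = 7.
Shadow price of catalyst = 0.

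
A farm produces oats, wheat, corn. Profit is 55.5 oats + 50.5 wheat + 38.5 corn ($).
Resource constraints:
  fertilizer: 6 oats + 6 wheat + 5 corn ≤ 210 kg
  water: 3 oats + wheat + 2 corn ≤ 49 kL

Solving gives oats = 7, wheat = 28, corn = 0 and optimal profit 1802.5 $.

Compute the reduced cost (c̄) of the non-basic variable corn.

-6.5

Both fertilizer and water are binding at x*.
The binding rows give the dual system: 6·y_fertilizer + 3·y_water = 55.5 and 6·y_fertilizer + 1·y_water = 50.5.
This yields shadow prices y_fertilizer = 8, y_water = 2.5.
Reduced cost of corn: c₃ − yᵀa₃ = 38.5 − (8·5 + 2.5·2) = 38.5 − 45 = -6.5.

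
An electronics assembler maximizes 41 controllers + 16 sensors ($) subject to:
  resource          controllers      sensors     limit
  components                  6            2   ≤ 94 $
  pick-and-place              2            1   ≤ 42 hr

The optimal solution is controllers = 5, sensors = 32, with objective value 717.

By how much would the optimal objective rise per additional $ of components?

4.5

Check each constraint at x*: components 94/94 (tight); pick-and-place 42/42 (tight).
Dual feasibility on the basic columns requires 6·y_components + 2·y_pick-and-place = 41, 2·y_components + 1·y_pick-and-place = 16.
→ y_components = 4.5 and y_pick-and-place = 7.
Shadow price of components = 4.5.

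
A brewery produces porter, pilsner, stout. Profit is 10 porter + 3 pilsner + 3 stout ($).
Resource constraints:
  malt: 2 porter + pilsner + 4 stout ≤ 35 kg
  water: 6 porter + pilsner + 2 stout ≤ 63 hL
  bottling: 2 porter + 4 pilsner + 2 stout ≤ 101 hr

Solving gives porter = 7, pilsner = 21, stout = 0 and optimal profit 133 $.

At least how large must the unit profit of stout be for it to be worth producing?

10

Check each constraint at x*: malt 35/35 (tight); water 63/63 (tight); bottling 98/101 (slack 3).
Since bottling is not tight, its dual is 0.
From A_Bᵀ y = c: 2·y_malt + 6·y_water = 10; 1·y_malt + 1·y_water = 3.
→ y_malt = 2 and y_water = 1.
stout enters the basis when its profit ≥ yᵀa₃ = 2·4 + 1·2 = 10.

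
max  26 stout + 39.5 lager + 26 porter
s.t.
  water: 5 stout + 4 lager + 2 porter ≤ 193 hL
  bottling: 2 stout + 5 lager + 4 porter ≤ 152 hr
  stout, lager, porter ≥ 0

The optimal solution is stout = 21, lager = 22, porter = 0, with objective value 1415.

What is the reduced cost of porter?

-2

At the optimum: water uses 193 of 193 (binding); bottling uses 152 of 152 (binding).
Dual feasibility on the basic columns requires 5·y_water + 2·y_bottling = 26, 4·y_water + 5·y_bottling = 39.5.
→ y_water = 3 and y_bottling = 5.5.
Reduced cost of porter: c₃ − yᵀa₃ = 26 − (3·2 + 5.5·4) = 26 − 28 = -2.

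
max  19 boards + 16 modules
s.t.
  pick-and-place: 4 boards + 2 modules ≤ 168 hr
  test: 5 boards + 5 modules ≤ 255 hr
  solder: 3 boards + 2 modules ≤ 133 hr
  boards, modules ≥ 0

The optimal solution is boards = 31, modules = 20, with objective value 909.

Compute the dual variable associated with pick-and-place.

0

At the optimum: pick-and-place uses 164 of 168 (slack = 4); test uses 255 of 255 (binding); solder uses 133 of 133 (binding).
By complementary slackness, y = 0 for the non-binding constraint.
From A_Bᵀ y = c: 5·y_test + 3·y_solder = 19; 5·y_test + 2·y_solder = 16.
→ y_test = 2 and y_solder = 3.
Shadow price of pick-and-place = 0.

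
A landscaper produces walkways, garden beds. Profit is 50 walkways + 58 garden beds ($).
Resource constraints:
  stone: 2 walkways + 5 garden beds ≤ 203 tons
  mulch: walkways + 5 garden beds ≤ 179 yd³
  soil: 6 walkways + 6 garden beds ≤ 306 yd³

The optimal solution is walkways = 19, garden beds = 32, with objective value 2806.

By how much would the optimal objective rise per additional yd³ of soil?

At the optimum: stone uses 198 of 203 (slack = 5); mulch uses 179 of 179 (binding); soil uses 306 of 306 (binding).
Slack constraints have shadow price 0 (complementary slackness).
Dual feasibility on the basic columns requires 1·y_mulch + 6·y_soil = 50, 5·y_mulch + 6·y_soil = 58.
This yields shadow prices y_mulch = 2, y_soil = 8.
Shadow price of soil = 8.

8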